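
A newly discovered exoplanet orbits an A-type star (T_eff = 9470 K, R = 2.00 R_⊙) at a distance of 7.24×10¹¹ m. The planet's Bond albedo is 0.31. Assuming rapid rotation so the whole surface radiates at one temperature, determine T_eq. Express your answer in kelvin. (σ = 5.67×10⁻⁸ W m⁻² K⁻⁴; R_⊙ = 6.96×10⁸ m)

T_eq ≈ 268 K

R_⋆ = 2.00 × 6.96×10⁸ = 1.39×10⁹ m.
L = 4πR_⋆²σT_⋆⁴ = 4π(1.39×10⁹)² × 5.67×10⁻⁸ × (9470)⁴ = 1.11×10²⁸ W.
S = L/(4πd²) = 1690 W m⁻².
Energy balance: absorbed = emitted ⇒ πR²·S(1−A) = 4πR²·σT_eq⁴, so T_eq⁴ = S(1−A)/(4σ).
T_eq = [1690 × 0.69 / (4 × 5.67×10⁻⁸)]^(1/4) = (5.13×10⁹)^(1/4) = 268 K.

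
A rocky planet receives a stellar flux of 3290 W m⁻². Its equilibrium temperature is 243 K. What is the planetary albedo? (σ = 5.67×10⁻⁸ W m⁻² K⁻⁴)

From T_eq⁴ = S(1−A)/(4σ): 1−A = 4σT_eq⁴/S.
1−A = 4 × 5.67×10⁻⁸ × (243)⁴ / 3290 = 0.240.

A ≈ 0.76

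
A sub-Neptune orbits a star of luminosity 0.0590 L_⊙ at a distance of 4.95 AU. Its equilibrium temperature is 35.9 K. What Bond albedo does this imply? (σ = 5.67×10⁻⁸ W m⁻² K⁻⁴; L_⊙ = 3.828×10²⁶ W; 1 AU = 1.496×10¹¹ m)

d = 4.95 AU = 7.41×10¹¹ m.
L = 0.0590 × 3.828×10²⁶ = 2.26×10²⁵ W.
Flux: S = L/(4πd²) = 2.26×10²⁵/(4π×(7.41×10¹¹)²) = 3.28 W m⁻².
From T_eq⁴ = S(1−A)/(4σ): 1−A = 4σT_eq⁴/S.
1−A = 4 × 5.67×10⁻⁸ × (35.9)⁴ / 3.28 = 0.115.

A ≈ 0.89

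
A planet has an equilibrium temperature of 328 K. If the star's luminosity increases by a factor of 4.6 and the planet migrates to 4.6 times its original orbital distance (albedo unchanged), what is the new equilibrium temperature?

T_eq ∝ L^(1/4) · d^(−1/2).
T′ = 328 × 4.6^(1/4) / 4.6^(1/2) = 224 K.

T_eq ≈ 224 K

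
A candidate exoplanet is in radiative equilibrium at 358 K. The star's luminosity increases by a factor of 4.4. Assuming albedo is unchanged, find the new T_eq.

T_eq ∝ L^(1/4) · d^(−1/2).
T′ = 358 × 4.4^(1/4) = 518 K.

T_eq ≈ 518 K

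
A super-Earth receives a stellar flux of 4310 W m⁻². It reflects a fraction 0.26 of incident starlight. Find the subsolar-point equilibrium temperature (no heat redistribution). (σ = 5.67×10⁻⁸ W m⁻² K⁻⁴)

At the subsolar point the surface absorbs S(1−A) and emits σT⁴ per unit area — no factor of 4, since only the local patch is in balance.
T = [4310 × 0.74 / 5.67×10⁻⁸]^(1/4) = (5.63×10¹⁰)^(1/4) = 487 K.

T_ss ≈ 487 K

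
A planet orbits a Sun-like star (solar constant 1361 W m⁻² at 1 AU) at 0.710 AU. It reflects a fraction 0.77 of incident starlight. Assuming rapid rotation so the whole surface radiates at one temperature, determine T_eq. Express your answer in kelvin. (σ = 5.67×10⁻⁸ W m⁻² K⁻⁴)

T_eq ≈ 229 K

Flux at 0.710 AU: S = 1361/0.710² = 2700 W m⁻².
Energy balance: absorbed = emitted ⇒ πR²·S(1−A) = 4πR²·σT_eq⁴, so T_eq⁴ = S(1−A)/(4σ).
T_eq = [2700 × 0.23 / (4 × 5.67×10⁻⁸)]^(1/4) = (2.74×10⁹)^(1/4) = 229 K.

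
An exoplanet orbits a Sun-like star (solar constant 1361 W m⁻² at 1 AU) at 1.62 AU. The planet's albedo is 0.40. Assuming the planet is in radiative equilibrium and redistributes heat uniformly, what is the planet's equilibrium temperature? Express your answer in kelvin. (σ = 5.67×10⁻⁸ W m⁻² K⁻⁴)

T_eq ≈ 192 K

Flux at 1.62 AU: S = 1361/1.62² = 519 W m⁻².
Energy balance: absorbed = emitted ⇒ πR²·S(1−A) = 4πR²·σT_eq⁴, so T_eq⁴ = S(1−A)/(4σ).
T_eq = [519 × 0.60 / (4 × 5.67×10⁻⁸)]^(1/4) = (1.37×10⁹)^(1/4) = 192 K.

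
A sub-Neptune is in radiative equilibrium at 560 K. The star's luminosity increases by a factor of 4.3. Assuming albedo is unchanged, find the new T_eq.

T_eq ≈ 806 K

T_eq ∝ L^(1/4) · d^(−1/2).
T′ = 560 × 4.3^(1/4) = 806 K.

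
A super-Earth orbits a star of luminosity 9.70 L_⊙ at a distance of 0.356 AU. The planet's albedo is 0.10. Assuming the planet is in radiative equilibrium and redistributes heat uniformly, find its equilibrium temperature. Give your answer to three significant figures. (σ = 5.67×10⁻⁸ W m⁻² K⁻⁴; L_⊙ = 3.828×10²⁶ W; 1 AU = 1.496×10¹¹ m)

d = 0.356 AU = 5.33×10¹⁰ m.
L = 9.70 × 3.828×10²⁶ = 3.71×10²⁷ W.
Flux: S = L/(4πd²) = 3.71×10²⁷/(4π×(5.33×10¹⁰)²) = 1.04×10⁵ W m⁻².
Energy balance: absorbed = emitted ⇒ πR²·S(1−A) = 4πR²·σT_eq⁴, so T_eq⁴ = S(1−A)/(4σ).
T_eq = [1.04×10⁵ × 0.90 / (4 × 5.67×10⁻⁸)]^(1/4) = (4.13×10¹¹)^(1/4) = 802 K.

T_eq ≈ 802 K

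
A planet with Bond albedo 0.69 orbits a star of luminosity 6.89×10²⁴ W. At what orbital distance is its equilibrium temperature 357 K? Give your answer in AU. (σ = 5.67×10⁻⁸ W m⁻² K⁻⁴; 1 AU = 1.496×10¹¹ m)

d ≈ 0.0454 AU

From T_eq⁴ = L(1−A)/(16πσd²): d = √[L(1−A)/(16πσT_eq⁴)].
d = √[6.89×10²⁴ × 0.31 / (16π × 5.67×10⁻⁸ × (357)⁴)] = 6.79×10⁹ m = 0.0454 AU.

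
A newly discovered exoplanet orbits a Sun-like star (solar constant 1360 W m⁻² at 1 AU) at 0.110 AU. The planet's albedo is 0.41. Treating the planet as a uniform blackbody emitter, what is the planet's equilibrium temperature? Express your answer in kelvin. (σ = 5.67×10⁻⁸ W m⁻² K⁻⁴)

Flux at 0.110 AU: S = 1360/0.110² = 1.12×10⁵ W m⁻².
Energy balance: absorbed = emitted ⇒ πR²·S(1−A) = 4πR²·σT_eq⁴, so T_eq⁴ = S(1−A)/(4σ).
T_eq = [1.12×10⁵ × 0.59 / (4 × 5.67×10⁻⁸)]^(1/4) = (2.92×10¹¹)^(1/4) = 735 K.

T_eq ≈ 735 K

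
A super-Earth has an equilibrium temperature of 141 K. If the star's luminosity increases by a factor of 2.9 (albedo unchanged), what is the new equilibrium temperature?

T_eq ∝ L^(1/4) · d^(−1/2).
T′ = 141 × 2.9^(1/4) = 184 K.

T_eq ≈ 184 K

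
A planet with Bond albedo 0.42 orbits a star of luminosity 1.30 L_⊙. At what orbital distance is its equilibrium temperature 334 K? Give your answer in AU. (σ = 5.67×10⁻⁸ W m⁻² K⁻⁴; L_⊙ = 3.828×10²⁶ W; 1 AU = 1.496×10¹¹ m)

L = 1.30 × 3.828×10²⁶ = 4.98×10²⁶ W.
From T_eq⁴ = L(1−A)/(16πσd²): d = √[L(1−A)/(16πσT_eq⁴)].
d = √[4.98×10²⁶ × 0.58 / (16π × 5.67×10⁻⁸ × (334)⁴)] = 9.02×10¹⁰ m = 0.603 AU.

d ≈ 0.603 AU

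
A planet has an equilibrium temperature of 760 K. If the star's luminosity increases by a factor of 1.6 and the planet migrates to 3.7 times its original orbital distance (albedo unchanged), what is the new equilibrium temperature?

T_eq ∝ L^(1/4) · d^(−1/2).
T′ = 760 × 1.6^(1/4) / 3.7^(1/2) = 444 K.

T_eq ≈ 444 K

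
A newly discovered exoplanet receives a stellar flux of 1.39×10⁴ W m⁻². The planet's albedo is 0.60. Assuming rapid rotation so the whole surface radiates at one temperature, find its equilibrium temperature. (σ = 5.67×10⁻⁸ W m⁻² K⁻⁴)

Energy balance: absorbed = emitted ⇒ πR²·S(1−A) = 4πR²·σT_eq⁴, so T_eq⁴ = S(1−A)/(4σ).
T_eq = [1.39×10⁴ × 0.40 / (4 × 5.67×10⁻⁸)]^(1/4) = (2.45×10¹⁰)^(1/4) = 396 K.

T_eq ≈ 396 K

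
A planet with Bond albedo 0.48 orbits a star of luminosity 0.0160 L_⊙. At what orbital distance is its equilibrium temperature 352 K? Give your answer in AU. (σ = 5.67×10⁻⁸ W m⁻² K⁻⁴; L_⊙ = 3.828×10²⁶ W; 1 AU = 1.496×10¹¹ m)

L = 0.0160 × 3.828×10²⁶ = 6.12×10²⁴ W.
From T_eq⁴ = L(1−A)/(16πσd²): d = √[L(1−A)/(16πσT_eq⁴)].
d = √[6.12×10²⁴ × 0.52 / (16π × 5.67×10⁻⁸ × (352)⁴)] = 8.53×10⁹ m = 0.0570 AU.

d ≈ 0.0570 AU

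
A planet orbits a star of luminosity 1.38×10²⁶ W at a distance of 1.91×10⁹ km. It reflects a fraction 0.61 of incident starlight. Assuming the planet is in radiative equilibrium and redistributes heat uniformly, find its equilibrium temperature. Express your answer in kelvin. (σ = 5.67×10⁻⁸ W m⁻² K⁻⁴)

d = 1.91×10⁹ km = 1.91×10¹² m.
Flux: S = L/(4πd²) = 1.38×10²⁶/(4π×(1.91×10¹²)²) = 3.01 W m⁻².
Energy balance: absorbed = emitted ⇒ πR²·S(1−A) = 4πR²·σT_eq⁴, so T_eq⁴ = S(1−A)/(4σ).
T_eq = [3.01 × 0.39 / (4 × 5.67×10⁻⁸)]^(1/4) = (5.18×10⁶)^(1/4) = 47.7 K.

T_eq ≈ 47.7 K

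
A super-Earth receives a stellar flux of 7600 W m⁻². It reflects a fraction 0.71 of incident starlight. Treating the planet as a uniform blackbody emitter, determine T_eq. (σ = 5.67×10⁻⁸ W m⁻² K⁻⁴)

Energy balance: absorbed = emitted ⇒ πR²·S(1−A) = 4πR²·σT_eq⁴, so T_eq⁴ = S(1−A)/(4σ).
T_eq = [7600 × 0.29 / (4 × 5.67×10⁻⁸)]^(1/4) = (9.72×10⁹)^(1/4) = 314 K.

T_eq ≈ 314 K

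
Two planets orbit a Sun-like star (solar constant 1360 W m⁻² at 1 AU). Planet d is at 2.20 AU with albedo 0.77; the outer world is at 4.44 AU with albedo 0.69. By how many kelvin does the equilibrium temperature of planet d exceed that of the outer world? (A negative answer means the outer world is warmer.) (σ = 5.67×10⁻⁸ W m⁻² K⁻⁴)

T_eq = [S₀(1−A)/(4σd²)]^(1/4), so T ∝ (1−A)^(1/4) / √d.
T₁ = [1360×0.23/(4×5.67×10⁻⁸×2.20²)]^(1/4) = 129.93 K.
T₂ = [1360×0.31/(4×5.67×10⁻⁸×4.44²)]^(1/4) = 98.54 K.

ΔT ≈ 31.4 K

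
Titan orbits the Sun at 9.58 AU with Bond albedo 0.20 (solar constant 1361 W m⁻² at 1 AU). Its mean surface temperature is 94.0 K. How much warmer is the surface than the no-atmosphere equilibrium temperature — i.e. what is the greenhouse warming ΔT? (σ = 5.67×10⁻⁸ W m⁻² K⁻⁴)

ΔT ≈ 9.0 K

S = 1361/9.58² = 14.83 W m⁻².
T_eq = [S(1−A)/(4σ)]^(1/4) = [14.83×0.80/(4×5.67×10⁻⁸)]^(1/4) = 85.0 K.
ΔT = T_surf − T_eq = 94 − 85.0.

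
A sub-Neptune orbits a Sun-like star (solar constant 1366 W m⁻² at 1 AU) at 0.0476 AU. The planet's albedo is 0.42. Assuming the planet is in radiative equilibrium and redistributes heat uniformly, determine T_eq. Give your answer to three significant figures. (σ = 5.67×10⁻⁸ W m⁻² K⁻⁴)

T_eq ≈ 1110 K

Flux at 0.0476 AU: S = 1366/0.0476² = 6.03×10⁵ W m⁻².
Energy balance: absorbed = emitted ⇒ πR²·S(1−A) = 4πR²·σT_eq⁴, so T_eq⁴ = S(1−A)/(4σ).
T_eq = [6.03×10⁵ × 0.58 / (4 × 5.67×10⁻⁸)]^(1/4) = (1.54×10¹²)^(1/4) = 1110 K.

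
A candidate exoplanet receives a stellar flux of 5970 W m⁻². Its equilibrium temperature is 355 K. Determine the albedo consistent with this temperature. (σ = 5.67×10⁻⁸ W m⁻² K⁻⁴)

From T_eq⁴ = S(1−A)/(4σ): 1−A = 4σT_eq⁴/S.
1−A = 4 × 5.67×10⁻⁸ × (355)⁴ / 5970 = 0.603.

A ≈ 0.40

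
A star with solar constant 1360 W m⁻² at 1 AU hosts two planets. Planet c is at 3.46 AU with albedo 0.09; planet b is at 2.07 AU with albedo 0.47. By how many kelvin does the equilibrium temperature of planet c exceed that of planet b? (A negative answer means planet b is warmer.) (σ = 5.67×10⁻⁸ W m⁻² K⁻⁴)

T_eq = [S₀(1−A)/(4σd²)]^(1/4), so T ∝ (1−A)^(1/4) / √d.
T₁ = [1360×0.91/(4×5.67×10⁻⁸×3.46²)]^(1/4) = 146.12 K.
T₂ = [1360×0.53/(4×5.67×10⁻⁸×2.07²)]^(1/4) = 165.03 K.

ΔT ≈ -18.9 K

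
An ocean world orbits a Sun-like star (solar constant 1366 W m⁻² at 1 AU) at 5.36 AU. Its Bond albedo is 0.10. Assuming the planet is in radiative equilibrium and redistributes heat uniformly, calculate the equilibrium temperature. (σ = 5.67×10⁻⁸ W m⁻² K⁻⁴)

Flux at 5.36 AU: S = 1366/5.36² = 47.5 W m⁻².
Energy balance: absorbed = emitted ⇒ πR²·S(1−A) = 4πR²·σT_eq⁴, so T_eq⁴ = S(1−A)/(4σ).
T_eq = [47.5 × 0.90 / (4 × 5.67×10⁻⁸)]^(1/4) = (1.89×10⁸)^(1/4) = 117 K.

T_eq ≈ 117 K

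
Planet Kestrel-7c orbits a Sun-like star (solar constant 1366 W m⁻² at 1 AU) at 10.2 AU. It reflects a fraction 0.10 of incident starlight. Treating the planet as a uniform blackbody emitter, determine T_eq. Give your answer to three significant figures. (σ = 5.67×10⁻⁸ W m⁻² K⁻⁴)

T_eq ≈ 85.0 K

Flux at 10.2 AU: S = 1366/10.2² = 13.1 W m⁻².
Energy balance: absorbed = emitted ⇒ πR²·S(1−A) = 4πR²·σT_eq⁴, so T_eq⁴ = S(1−A)/(4σ).
T_eq = [13.1 × 0.90 / (4 × 5.67×10⁻⁸)]^(1/4) = (5.21×10⁷)^(1/4) = 85.0 K.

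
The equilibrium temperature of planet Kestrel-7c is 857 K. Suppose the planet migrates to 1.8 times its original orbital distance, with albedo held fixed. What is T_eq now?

T_eq ≈ 639 K

T_eq ∝ L^(1/4) · d^(−1/2).
T′ = 857 / 1.8^(1/2) = 639 K.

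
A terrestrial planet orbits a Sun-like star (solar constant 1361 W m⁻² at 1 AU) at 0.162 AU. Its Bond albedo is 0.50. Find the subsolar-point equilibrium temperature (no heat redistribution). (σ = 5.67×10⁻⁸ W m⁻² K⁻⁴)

T_ss ≈ 822 K

Flux at 0.162 AU: S = 1361/0.162² = 5.19×10⁴ W m⁻².
At the subsolar point the surface absorbs S(1−A) and emits σT⁴ per unit area — no factor of 4, since only the local patch is in balance.
T = [5.19×10⁴ × 0.50 / 5.67×10⁻⁸]^(1/4) = (4.57×10¹¹)^(1/4) = 822 K.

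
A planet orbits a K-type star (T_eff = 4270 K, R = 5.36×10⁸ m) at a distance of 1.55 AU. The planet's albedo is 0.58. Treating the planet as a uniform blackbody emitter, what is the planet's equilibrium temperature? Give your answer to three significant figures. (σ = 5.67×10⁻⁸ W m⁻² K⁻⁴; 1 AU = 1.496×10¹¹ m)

d = 1.55 AU = 2.32×10¹¹ m.
L = 4πR_⋆²σT_⋆⁴ = 4π(5.36×10⁸)² × 5.67×10⁻⁸ × (4270)⁴ = 6.81×10²⁵ W.
S = L/(4πd²) = 101 W m⁻².
Energy balance: absorbed = emitted ⇒ πR²·S(1−A) = 4πR²·σT_eq⁴, so T_eq⁴ = S(1−A)/(4σ).
T_eq = [101 × 0.42 / (4 × 5.67×10⁻⁸)]^(1/4) = (1.87×10⁸)^(1/4) = 117 K.

T_eq ≈ 117 K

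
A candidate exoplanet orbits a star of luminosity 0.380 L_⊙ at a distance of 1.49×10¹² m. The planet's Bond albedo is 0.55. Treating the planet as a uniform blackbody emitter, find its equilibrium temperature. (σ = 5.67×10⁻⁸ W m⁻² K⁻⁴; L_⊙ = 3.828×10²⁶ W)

L = 0.380 × 3.828×10²⁶ = 1.45×10²⁶ W.
Flux: S = L/(4πd²) = 1.45×10²⁶/(4π×(1.49×10¹²)²) = 5.21 W m⁻².
Energy balance: absorbed = emitted ⇒ πR²·S(1−A) = 4πR²·σT_eq⁴, so T_eq⁴ = S(1−A)/(4σ).
T_eq = [5.21 × 0.45 / (4 × 5.67×10⁻⁸)]^(1/4) = (1.03×10⁷)^(1/4) = 56.7 K.

T_eq ≈ 56.7 K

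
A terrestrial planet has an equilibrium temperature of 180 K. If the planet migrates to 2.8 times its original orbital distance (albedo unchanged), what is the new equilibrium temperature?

T_eq ∝ L^(1/4) · d^(−1/2).
T′ = 180 / 2.8^(1/2) = 108 K.

T_eq ≈ 108 K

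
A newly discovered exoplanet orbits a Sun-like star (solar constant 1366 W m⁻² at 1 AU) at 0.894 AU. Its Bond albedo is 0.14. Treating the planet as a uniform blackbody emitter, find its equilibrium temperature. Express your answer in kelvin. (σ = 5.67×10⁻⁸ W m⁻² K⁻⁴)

Flux at 0.894 AU: S = 1366/0.894² = 1710 W m⁻².
Energy balance: absorbed = emitted ⇒ πR²·S(1−A) = 4πR²·σT_eq⁴, so T_eq⁴ = S(1−A)/(4σ).
T_eq = [1710 × 0.86 / (4 × 5.67×10⁻⁸)]^(1/4) = (6.48×10⁹)^(1/4) = 284 K.

T_eq ≈ 284 K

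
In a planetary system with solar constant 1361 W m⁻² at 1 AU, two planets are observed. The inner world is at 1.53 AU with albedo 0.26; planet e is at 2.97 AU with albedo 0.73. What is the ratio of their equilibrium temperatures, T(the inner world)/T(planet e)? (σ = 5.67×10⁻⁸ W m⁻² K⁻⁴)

T₁/T₂ ≈ 1.793

T_eq = [S₀(1−A)/(4σd²)]^(1/4), so T ∝ (1−A)^(1/4) / √d.
T₁ = [1361×0.74/(4×5.67×10⁻⁸×1.53²)]^(1/4) = 208.70 K.
T₂ = [1361×0.27/(4×5.67×10⁻⁸×2.97²)]^(1/4) = 116.42 K.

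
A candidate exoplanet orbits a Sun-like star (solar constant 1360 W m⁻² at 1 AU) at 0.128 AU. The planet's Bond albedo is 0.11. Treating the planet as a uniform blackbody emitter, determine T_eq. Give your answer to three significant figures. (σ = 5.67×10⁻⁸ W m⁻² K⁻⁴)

T_eq ≈ 755 K

Flux at 0.128 AU: S = 1360/0.128² = 8.30×10⁴ W m⁻².
Energy balance: absorbed = emitted ⇒ πR²·S(1−A) = 4πR²·σT_eq⁴, so T_eq⁴ = S(1−A)/(4σ).
T_eq = [8.30×10⁴ × 0.89 / (4 × 5.67×10⁻⁸)]^(1/4) = (3.26×10¹¹)^(1/4) = 755 K.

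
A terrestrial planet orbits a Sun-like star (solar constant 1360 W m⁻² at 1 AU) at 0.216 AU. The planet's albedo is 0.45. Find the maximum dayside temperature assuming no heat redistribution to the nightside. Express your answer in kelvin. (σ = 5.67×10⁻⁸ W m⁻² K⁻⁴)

T_ss ≈ 729 K

Flux at 0.216 AU: S = 1360/0.216² = 2.91×10⁴ W m⁻².
With no redistribution each surface element balances locally: S(1−A) = σT⁴.
T = [2.91×10⁴ × 0.55 / 5.67×10⁻⁸]^(1/4) = (2.83×10¹¹)^(1/4) = 729 K.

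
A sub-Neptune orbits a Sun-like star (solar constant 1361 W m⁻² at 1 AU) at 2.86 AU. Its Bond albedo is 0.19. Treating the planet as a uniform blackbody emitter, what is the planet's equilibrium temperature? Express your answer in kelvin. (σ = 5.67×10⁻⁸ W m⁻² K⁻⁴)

T_eq ≈ 156 K

Flux at 2.86 AU: S = 1361/2.86² = 166 W m⁻².
Energy balance: absorbed = emitted ⇒ πR²·S(1−A) = 4πR²·σT_eq⁴, so T_eq⁴ = S(1−A)/(4σ).
T_eq = [166 × 0.81 / (4 × 5.67×10⁻⁸)]^(1/4) = (5.94×10⁸)^(1/4) = 156 K.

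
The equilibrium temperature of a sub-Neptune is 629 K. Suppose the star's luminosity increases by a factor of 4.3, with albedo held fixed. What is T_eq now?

T_eq ≈ 906 K

T_eq ∝ L^(1/4) · d^(−1/2).
T′ = 629 × 4.3^(1/4) = 906 K.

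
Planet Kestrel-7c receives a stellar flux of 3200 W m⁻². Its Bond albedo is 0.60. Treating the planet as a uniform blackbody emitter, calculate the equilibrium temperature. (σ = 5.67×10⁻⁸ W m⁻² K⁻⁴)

Energy balance: absorbed = emitted ⇒ πR²·S(1−A) = 4πR²·σT_eq⁴, so T_eq⁴ = S(1−A)/(4σ).
T_eq = [3200 × 0.40 / (4 × 5.67×10⁻⁸)]^(1/4) = (5.64×10⁹)^(1/4) = 274 K.

T_eq ≈ 274 K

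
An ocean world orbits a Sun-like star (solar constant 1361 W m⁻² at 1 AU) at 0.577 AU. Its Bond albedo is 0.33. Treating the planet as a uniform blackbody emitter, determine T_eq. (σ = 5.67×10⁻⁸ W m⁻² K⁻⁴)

T_eq ≈ 332 K

Flux at 0.577 AU: S = 1361/0.577² = 4090 W m⁻².
Energy balance: absorbed = emitted ⇒ πR²·S(1−A) = 4πR²·σT_eq⁴, so T_eq⁴ = S(1−A)/(4σ).
T_eq = [4090 × 0.67 / (4 × 5.67×10⁻⁸)]^(1/4) = (1.21×10¹⁰)^(1/4) = 332 K.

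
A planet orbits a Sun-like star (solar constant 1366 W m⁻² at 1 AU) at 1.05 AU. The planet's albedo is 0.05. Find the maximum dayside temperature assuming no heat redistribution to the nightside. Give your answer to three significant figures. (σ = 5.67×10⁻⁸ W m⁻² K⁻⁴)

T_ss ≈ 380 K

Flux at 1.05 AU: S = 1366/1.05² = 1240 W m⁻².
With no redistribution each surface element balances locally: S(1−A) = σT⁴.
T = [1240 × 0.95 / 5.67×10⁻⁸]^(1/4) = (2.08×10¹⁰)^(1/4) = 380 K.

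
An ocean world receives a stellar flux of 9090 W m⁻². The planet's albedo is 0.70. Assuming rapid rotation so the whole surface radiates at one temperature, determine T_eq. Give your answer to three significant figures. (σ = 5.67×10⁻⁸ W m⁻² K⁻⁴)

Energy balance: absorbed = emitted ⇒ πR²·S(1−A) = 4πR²·σT_eq⁴, so T_eq⁴ = S(1−A)/(4σ).
T_eq = [9090 × 0.30 / (4 × 5.67×10⁻⁸)]^(1/4) = (1.20×10¹⁰)^(1/4) = 331 K.

T_eq ≈ 331 K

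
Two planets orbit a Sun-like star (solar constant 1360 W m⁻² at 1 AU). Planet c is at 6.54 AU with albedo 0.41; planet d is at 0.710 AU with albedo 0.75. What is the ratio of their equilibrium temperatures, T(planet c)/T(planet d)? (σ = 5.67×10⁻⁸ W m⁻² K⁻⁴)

T_eq = [S₀(1−A)/(4σd²)]^(1/4), so T ∝ (1−A)^(1/4) / √d.
T₁ = [1360×0.59/(4×5.67×10⁻⁸×6.54²)]^(1/4) = 95.37 K.
T₂ = [1360×0.25/(4×5.67×10⁻⁸×0.710²)]^(1/4) = 233.52 K.

T₁/T₂ ≈ 0.408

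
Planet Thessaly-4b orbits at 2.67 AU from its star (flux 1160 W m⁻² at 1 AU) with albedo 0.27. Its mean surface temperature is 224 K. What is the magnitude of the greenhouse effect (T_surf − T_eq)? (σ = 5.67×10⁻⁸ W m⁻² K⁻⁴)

S = 1160/2.67² = 162.7 W m⁻².
T_eq = [S(1−A)/(4σ)]^(1/4) = [162.7×0.73/(4×5.67×10⁻⁸)]^(1/4) = 151.3 K.
ΔT = T_surf − T_eq = 224 − 151.3.

ΔT ≈ 72.7 K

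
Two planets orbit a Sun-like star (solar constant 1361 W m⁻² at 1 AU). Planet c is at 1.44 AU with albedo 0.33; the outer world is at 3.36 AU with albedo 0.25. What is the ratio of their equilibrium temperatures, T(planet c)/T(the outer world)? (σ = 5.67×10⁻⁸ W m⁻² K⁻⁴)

T_eq = [S₀(1−A)/(4σd²)]^(1/4), so T ∝ (1−A)^(1/4) / √d.
T₁ = [1361×0.67/(4×5.67×10⁻⁸×1.44²)]^(1/4) = 209.84 K.
T₂ = [1361×0.75/(4×5.67×10⁻⁸×3.36²)]^(1/4) = 141.30 K.

T₁/T₂ ≈ 1.485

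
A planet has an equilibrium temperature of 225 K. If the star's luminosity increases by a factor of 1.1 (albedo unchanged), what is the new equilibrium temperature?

T_eq ∝ L^(1/4) · d^(−1/2).
T′ = 225 × 1.1^(1/4) = 230 K.

T_eq ≈ 230 K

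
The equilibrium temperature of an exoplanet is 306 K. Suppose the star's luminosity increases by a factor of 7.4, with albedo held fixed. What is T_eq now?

T_eq ∝ L^(1/4) · d^(−1/2).
T′ = 306 × 7.4^(1/4) = 505 K.

T_eq ≈ 505 K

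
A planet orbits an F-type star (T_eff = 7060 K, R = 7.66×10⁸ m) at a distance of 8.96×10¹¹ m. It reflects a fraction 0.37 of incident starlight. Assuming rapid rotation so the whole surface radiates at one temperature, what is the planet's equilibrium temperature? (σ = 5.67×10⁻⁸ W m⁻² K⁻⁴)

T_eq ≈ 130 K

L = 4πR_⋆²σT_⋆⁴ = 4π(7.66×10⁸)² × 5.67×10⁻⁸ × (7060)⁴ = 1.04×10²⁷ W.
S = L/(4πd²) = 103 W m⁻².
Energy balance: absorbed = emitted ⇒ πR²·S(1−A) = 4πR²·σT_eq⁴, so T_eq⁴ = S(1−A)/(4σ).
T_eq = [103 × 0.63 / (4 × 5.67×10⁻⁸)]^(1/4) = (2.86×10⁸)^(1/4) = 130 K.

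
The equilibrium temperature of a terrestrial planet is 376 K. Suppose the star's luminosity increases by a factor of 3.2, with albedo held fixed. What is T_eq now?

T_eq ∝ L^(1/4) · d^(−1/2).
T′ = 376 × 3.2^(1/4) = 503 K.

T_eq ≈ 503 K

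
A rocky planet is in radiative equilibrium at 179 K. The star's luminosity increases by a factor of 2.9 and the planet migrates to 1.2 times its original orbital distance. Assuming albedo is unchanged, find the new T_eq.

T_eq ∝ L^(1/4) · d^(−1/2).
T′ = 179 × 2.9^(1/4) / 1.2^(1/2) = 213 K.

T_eq ≈ 213 K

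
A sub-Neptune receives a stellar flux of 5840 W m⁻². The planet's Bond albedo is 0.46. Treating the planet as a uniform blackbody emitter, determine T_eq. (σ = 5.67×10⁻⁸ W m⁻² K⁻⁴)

T_eq ≈ 343 K

Energy balance: absorbed = emitted ⇒ πR²·S(1−A) = 4πR²·σT_eq⁴, so T_eq⁴ = S(1−A)/(4σ).
T_eq = [5840 × 0.54 / (4 × 5.67×10⁻⁸)]^(1/4) = (1.39×10¹⁰)^(1/4) = 343 K.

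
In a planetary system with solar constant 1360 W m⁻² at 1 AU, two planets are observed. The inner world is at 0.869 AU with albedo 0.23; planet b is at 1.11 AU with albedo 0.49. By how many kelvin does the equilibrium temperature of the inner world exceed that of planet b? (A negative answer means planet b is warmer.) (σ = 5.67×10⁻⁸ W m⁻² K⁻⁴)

T_eq = [S₀(1−A)/(4σd²)]^(1/4), so T ∝ (1−A)^(1/4) / √d.
T₁ = [1360×0.77/(4×5.67×10⁻⁸×0.869²)]^(1/4) = 279.63 K.
T₂ = [1360×0.51/(4×5.67×10⁻⁸×1.11²)]^(1/4) = 223.21 K.

ΔT ≈ 56.4 K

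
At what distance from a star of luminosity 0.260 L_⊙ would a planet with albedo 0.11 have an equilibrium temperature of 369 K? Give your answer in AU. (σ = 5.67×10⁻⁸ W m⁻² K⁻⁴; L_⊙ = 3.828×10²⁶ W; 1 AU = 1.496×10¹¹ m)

d ≈ 0.274 AU

L = 0.260 × 3.828×10²⁶ = 9.95×10²⁵ W.
From T_eq⁴ = L(1−A)/(16πσd²): d = √[L(1−A)/(16πσT_eq⁴)].
d = √[9.95×10²⁵ × 0.89 / (16π × 5.67×10⁻⁸ × (369)⁴)] = 4.09×10¹⁰ m = 0.274 AU.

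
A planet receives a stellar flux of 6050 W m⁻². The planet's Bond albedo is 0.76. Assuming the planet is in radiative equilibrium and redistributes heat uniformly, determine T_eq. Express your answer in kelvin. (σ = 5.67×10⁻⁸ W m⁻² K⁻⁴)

T_eq ≈ 283 K

Energy balance: absorbed = emitted ⇒ πR²·S(1−A) = 4πR²·σT_eq⁴, so T_eq⁴ = S(1−A)/(4σ).
T_eq = [6050 × 0.24 / (4 × 5.67×10⁻⁸)]^(1/4) = (6.40×10⁹)^(1/4) = 283 K.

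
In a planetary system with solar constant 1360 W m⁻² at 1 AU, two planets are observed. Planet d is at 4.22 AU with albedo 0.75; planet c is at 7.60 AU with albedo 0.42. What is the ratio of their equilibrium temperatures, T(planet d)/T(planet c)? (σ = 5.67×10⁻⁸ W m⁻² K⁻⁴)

T_eq = [S₀(1−A)/(4σd²)]^(1/4), so T ∝ (1−A)^(1/4) / √d.
T₁ = [1360×0.25/(4×5.67×10⁻⁸×4.22²)]^(1/4) = 95.79 K.
T₂ = [1360×0.58/(4×5.67×10⁻⁸×7.60²)]^(1/4) = 88.09 K.

T₁/T₂ ≈ 1.087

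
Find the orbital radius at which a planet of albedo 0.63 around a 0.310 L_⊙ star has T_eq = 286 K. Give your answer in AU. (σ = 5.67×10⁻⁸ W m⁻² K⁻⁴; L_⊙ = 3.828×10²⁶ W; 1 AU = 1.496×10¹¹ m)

L = 0.310 × 3.828×10²⁶ = 1.19×10²⁶ W.
From T_eq⁴ = L(1−A)/(16πσd²): d = √[L(1−A)/(16πσT_eq⁴)].
d = √[1.19×10²⁶ × 0.37 / (16π × 5.67×10⁻⁸ × (286)⁴)] = 4.80×10¹⁰ m = 0.321 AU.

d ≈ 0.321 AU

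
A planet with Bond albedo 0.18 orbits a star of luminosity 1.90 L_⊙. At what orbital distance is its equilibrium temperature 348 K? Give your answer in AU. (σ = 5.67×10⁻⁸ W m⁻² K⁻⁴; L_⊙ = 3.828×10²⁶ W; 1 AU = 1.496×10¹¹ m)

d ≈ 0.798 AU

L = 1.90 × 3.828×10²⁶ = 7.27×10²⁶ W.
From T_eq⁴ = L(1−A)/(16πσd²): d = √[L(1−A)/(16πσT_eq⁴)].
d = √[7.27×10²⁶ × 0.82 / (16π × 5.67×10⁻⁸ × (348)⁴)] = 1.19×10¹¹ m = 0.798 AU.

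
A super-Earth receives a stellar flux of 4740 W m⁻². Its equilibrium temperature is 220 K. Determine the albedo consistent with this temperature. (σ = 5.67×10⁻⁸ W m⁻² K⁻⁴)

From T_eq⁴ = S(1−A)/(4σ): 1−A = 4σT_eq⁴/S.
1−A = 4 × 5.67×10⁻⁸ × (220)⁴ / 4740 = 0.112.

A ≈ 0.89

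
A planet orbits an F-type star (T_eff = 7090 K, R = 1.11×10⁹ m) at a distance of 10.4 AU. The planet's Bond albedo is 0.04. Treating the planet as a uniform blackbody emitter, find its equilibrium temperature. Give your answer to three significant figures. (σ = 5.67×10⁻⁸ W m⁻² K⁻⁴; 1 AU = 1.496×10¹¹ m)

T_eq ≈ 133 K

d = 10.4 AU = 1.56×10¹² m.
L = 4πR_⋆²σT_⋆⁴ = 4π(1.11×10⁹)² × 5.67×10⁻⁸ × (7090)⁴ = 2.22×10²⁷ W.
S = L/(4πd²) = 72.9 W m⁻².
Energy balance: absorbed = emitted ⇒ πR²·S(1−A) = 4πR²·σT_eq⁴, so T_eq⁴ = S(1−A)/(4σ).
T_eq = [72.9 × 0.96 / (4 × 5.67×10⁻⁸)]^(1/4) = (3.09×10⁸)^(1/4) = 133 K.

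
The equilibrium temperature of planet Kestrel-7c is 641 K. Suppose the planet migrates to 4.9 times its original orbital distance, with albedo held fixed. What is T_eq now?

T_eq ∝ L^(1/4) · d^(−1/2).
T′ = 641 / 4.9^(1/2) = 290 K.

T_eq ≈ 290 K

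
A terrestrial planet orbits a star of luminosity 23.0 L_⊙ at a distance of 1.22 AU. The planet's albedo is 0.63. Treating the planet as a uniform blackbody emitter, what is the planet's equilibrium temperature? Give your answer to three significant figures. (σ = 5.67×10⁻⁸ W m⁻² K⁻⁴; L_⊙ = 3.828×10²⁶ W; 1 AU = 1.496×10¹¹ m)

T_eq ≈ 430 K

d = 1.22 AU = 1.83×10¹¹ m.
L = 23.0 × 3.828×10²⁶ = 8.80×10²⁷ W.
Flux: S = L/(4πd²) = 8.80×10²⁷/(4π×(1.83×10¹¹)²) = 2.10×10⁴ W m⁻².
Energy balance: absorbed = emitted ⇒ πR²·S(1−A) = 4πR²·σT_eq⁴, so T_eq⁴ = S(1−A)/(4σ).
T_eq = [2.10×10⁴ × 0.37 / (4 × 5.67×10⁻⁸)]^(1/4) = (3.43×10¹⁰)^(1/4) = 430 K.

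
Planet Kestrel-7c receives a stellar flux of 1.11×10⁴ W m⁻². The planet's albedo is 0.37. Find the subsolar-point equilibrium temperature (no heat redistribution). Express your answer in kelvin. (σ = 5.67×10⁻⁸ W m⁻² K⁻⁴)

At the subsolar point the surface absorbs S(1−A) and emits σT⁴ per unit area — no factor of 4, since only the local patch is in balance.
T = [1.11×10⁴ × 0.63 / 5.67×10⁻⁸]^(1/4) = (1.23×10¹¹)^(1/4) = 593 K.

T_ss ≈ 593 K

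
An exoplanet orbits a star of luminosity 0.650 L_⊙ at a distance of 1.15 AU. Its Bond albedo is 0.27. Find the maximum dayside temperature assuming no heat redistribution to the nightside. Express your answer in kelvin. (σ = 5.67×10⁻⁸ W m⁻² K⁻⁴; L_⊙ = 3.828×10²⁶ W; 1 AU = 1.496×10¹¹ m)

d = 1.15 AU = 1.72×10¹¹ m.
L = 0.650 × 3.828×10²⁶ = 2.49×10²⁶ W.
Flux: S = L/(4πd²) = 2.49×10²⁶/(4π×(1.72×10¹¹)²) = 669 W m⁻².
With no redistribution each surface element balances locally: S(1−A) = σT⁴.
T = [669 × 0.73 / 5.67×10⁻⁸]^(1/4) = (8.61×10⁹)^(1/4) = 305 K.

T_ss ≈ 305 K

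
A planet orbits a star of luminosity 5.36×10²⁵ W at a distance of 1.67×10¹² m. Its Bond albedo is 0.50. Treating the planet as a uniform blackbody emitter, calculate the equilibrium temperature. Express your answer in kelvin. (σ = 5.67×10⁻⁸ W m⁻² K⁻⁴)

Flux: S = L/(4πd²) = 5.36×10²⁵/(4π×(1.67×10¹²)²) = 1.53 W m⁻².
Energy balance: absorbed = emitted ⇒ πR²·S(1−A) = 4πR²·σT_eq⁴, so T_eq⁴ = S(1−A)/(4σ).
T_eq = [1.53 × 0.50 / (4 × 5.67×10⁻⁸)]^(1/4) = (3.37×10⁶)^(1/4) = 42.9 K.

T_eq ≈ 42.9 K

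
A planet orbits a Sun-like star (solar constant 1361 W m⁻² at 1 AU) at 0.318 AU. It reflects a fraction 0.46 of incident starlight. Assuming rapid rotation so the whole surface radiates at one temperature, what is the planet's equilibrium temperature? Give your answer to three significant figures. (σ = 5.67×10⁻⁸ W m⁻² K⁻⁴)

Flux at 0.318 AU: S = 1361/0.318² = 1.35×10⁴ W m⁻².
Energy balance: absorbed = emitted ⇒ πR²·S(1−A) = 4πR²·σT_eq⁴, so T_eq⁴ = S(1−A)/(4σ).
T_eq = [1.35×10⁴ × 0.54 / (4 × 5.67×10⁻⁸)]^(1/4) = (3.20×10¹⁰)^(1/4) = 423 K.

T_eq ≈ 423 K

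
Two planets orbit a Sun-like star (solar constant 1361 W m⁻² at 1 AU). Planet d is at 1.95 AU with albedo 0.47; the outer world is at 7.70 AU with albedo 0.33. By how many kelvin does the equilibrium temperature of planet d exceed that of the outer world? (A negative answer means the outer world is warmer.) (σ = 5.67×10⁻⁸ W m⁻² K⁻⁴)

ΔT ≈ 79.3 K

T_eq = [S₀(1−A)/(4σd²)]^(1/4), so T ∝ (1−A)^(1/4) / √d.
T₁ = [1361×0.53/(4×5.67×10⁻⁸×1.95²)]^(1/4) = 170.06 K.
T₂ = [1361×0.67/(4×5.67×10⁻⁸×7.70²)]^(1/4) = 90.75 K.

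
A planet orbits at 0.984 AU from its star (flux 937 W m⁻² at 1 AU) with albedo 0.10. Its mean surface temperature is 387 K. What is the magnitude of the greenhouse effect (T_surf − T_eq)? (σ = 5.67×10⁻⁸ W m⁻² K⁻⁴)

ΔT ≈ 138.1 K

S = 937/0.984² = 967.7 W m⁻².
T_eq = [S(1−A)/(4σ)]^(1/4) = [967.7×0.90/(4×5.67×10⁻⁸)]^(1/4) = 248.9 K.
ΔT = T_surf − T_eq = 387 − 248.9.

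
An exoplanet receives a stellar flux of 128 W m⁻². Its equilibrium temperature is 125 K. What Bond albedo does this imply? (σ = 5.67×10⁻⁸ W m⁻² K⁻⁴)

From T_eq⁴ = S(1−A)/(4σ): 1−A = 4σT_eq⁴/S.
1−A = 4 × 5.67×10⁻⁸ × (125)⁴ / 128 = 0.433.

A ≈ 0.57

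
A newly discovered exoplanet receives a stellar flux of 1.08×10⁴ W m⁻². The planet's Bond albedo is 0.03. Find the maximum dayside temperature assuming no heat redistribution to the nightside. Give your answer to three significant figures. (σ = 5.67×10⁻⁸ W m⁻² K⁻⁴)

T_ss ≈ 656 K

With no redistribution each surface element balances locally: S(1−A) = σT⁴.
T = [1.08×10⁴ × 0.97 / 5.67×10⁻⁸]^(1/4) = (1.85×10¹¹)^(1/4) = 656 K.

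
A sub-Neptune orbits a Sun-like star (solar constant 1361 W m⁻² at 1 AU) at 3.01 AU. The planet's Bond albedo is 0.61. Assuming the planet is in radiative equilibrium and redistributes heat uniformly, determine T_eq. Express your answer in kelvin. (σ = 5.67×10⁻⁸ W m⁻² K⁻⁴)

T_eq ≈ 127 K

Flux at 3.01 AU: S = 1361/3.01² = 150 W m⁻².
Energy balance: absorbed = emitted ⇒ πR²·S(1−A) = 4πR²·σT_eq⁴, so T_eq⁴ = S(1−A)/(4σ).
T_eq = [150 × 0.39 / (4 × 5.67×10⁻⁸)]^(1/4) = (2.58×10⁸)^(1/4) = 127 K.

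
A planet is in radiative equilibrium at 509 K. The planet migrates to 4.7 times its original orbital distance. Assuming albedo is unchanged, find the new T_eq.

T_eq ≈ 235 K

T_eq ∝ L^(1/4) · d^(−1/2).
T′ = 509 / 4.7^(1/2) = 235 K.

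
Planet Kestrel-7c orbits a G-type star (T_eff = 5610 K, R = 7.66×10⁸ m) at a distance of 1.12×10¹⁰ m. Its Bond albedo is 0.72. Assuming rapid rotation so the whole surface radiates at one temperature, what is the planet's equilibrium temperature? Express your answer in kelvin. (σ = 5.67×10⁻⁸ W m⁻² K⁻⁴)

T_eq ≈ 755 K

L = 4πR_⋆²σT_⋆⁴ = 4π(7.66×10⁸)² × 5.67×10⁻⁸ × (5610)⁴ = 4.14×10²⁶ W.
S = L/(4πd²) = 2.63×10⁵ W m⁻².
Energy balance: absorbed = emitted ⇒ πR²·S(1−A) = 4πR²·σT_eq⁴, so T_eq⁴ = S(1−A)/(4σ).
T_eq = [2.63×10⁵ × 0.28 / (4 × 5.67×10⁻⁸)]^(1/4) = (3.24×10¹¹)^(1/4) = 755 K.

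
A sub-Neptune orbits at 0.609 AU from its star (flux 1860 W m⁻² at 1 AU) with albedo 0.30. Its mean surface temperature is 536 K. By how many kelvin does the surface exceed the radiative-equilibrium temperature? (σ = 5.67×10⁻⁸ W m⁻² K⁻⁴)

S = 1860/0.609² = 5015 W m⁻².
T_eq = [S(1−A)/(4σ)]^(1/4) = [5015×0.70/(4×5.67×10⁻⁸)]^(1/4) = 352.7 K.
ΔT = T_surf − T_eq = 536 − 352.7.

ΔT ≈ 183.3 K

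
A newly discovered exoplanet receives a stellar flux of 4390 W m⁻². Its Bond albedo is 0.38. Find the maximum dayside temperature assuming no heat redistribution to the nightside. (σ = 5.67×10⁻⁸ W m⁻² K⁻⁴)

T_ss ≈ 468 K

With no redistribution each surface element balances locally: S(1−A) = σT⁴.
T = [4390 × 0.62 / 5.67×10⁻⁸]^(1/4) = (4.80×10¹⁰)^(1/4) = 468 K.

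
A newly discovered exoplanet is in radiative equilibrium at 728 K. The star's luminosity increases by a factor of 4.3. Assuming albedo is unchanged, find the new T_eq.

T_eq ∝ L^(1/4) · d^(−1/2).
T′ = 728 × 4.3^(1/4) = 1050 K.

T_eq ≈ 1050 K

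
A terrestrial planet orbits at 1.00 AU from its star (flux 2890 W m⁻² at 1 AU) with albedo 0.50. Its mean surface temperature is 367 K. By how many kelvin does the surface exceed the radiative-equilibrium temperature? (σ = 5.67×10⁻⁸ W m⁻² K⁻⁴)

ΔT ≈ 84.5 K

S = 2890/1.00² = 2890 W m⁻².
T_eq = [S(1−A)/(4σ)]^(1/4) = [2890×0.50/(4×5.67×10⁻⁸)]^(1/4) = 282.5 K.
ΔT = T_surf − T_eq = 367 − 282.5.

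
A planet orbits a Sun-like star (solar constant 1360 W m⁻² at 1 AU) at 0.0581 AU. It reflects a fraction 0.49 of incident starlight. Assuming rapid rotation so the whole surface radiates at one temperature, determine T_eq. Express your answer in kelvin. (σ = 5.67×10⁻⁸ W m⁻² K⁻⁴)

Flux at 0.0581 AU: S = 1360/0.0581² = 4.03×10⁵ W m⁻².
Energy balance: absorbed = emitted ⇒ πR²·S(1−A) = 4πR²·σT_eq⁴, so T_eq⁴ = S(1−A)/(4σ).
T_eq = [4.03×10⁵ × 0.51 / (4 × 5.67×10⁻⁸)]^(1/4) = (9.06×10¹¹)^(1/4) = 976 K.

T_eq ≈ 976 K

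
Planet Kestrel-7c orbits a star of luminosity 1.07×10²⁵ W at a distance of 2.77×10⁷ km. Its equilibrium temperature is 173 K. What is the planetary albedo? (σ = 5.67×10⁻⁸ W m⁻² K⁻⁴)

A ≈ 0.82

d = 2.77×10⁷ km = 2.77×10¹⁰ m.
Flux: S = L/(4πd²) = 1.07×10²⁵/(4π×(2.77×10¹⁰)²) = 1110 W m⁻².
From T_eq⁴ = S(1−A)/(4σ): 1−A = 4σT_eq⁴/S.
1−A = 4 × 5.67×10⁻⁸ × (173)⁴ / 1110 = 0.183.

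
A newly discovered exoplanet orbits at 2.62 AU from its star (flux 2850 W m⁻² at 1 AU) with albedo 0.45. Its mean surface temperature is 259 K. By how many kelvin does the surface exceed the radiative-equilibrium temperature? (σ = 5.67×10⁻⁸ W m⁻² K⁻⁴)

ΔT ≈ 80.9 K

S = 2850/2.62² = 415.2 W m⁻².
T_eq = [S(1−A)/(4σ)]^(1/4) = [415.2×0.55/(4×5.67×10⁻⁸)]^(1/4) = 178.1 K.
ΔT = T_surf − T_eq = 259 − 178.1.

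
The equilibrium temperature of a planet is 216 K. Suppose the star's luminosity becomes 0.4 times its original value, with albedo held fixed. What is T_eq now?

T_eq ∝ L^(1/4) · d^(−1/2).
T′ = 216 × 0.4^(1/4) = 172 K.

T_eq ≈ 172 K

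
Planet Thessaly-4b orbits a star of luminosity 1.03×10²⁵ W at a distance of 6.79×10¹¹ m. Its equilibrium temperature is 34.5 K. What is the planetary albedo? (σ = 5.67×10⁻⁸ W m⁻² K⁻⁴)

Flux: S = L/(4πd²) = 1.03×10²⁵/(4π×(6.79×10¹¹)²) = 1.78 W m⁻².
From T_eq⁴ = S(1−A)/(4σ): 1−A = 4σT_eq⁴/S.
1−A = 4 × 5.67×10⁻⁸ × (34.5)⁴ / 1.78 = 0.181.

A ≈ 0.82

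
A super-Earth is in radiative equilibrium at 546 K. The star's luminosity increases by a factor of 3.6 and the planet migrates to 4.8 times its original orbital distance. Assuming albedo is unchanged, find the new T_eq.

T_eq ≈ 343 K

T_eq ∝ L^(1/4) · d^(−1/2).
T′ = 546 × 3.6^(1/4) / 4.8^(1/2) = 343 K.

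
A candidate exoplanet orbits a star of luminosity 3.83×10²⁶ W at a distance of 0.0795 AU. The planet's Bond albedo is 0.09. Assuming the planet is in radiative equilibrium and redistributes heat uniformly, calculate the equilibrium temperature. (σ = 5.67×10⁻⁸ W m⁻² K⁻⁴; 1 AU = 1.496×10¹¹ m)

d = 0.0795 AU = 1.19×10¹⁰ m.
Flux: S = L/(4πd²) = 3.83×10²⁶/(4π×(1.19×10¹⁰)²) = 2.15×10⁵ W m⁻².
Energy balance: absorbed = emitted ⇒ πR²·S(1−A) = 4πR²·σT_eq⁴, so T_eq⁴ = S(1−A)/(4σ).
T_eq = [2.15×10⁵ × 0.91 / (4 × 5.67×10⁻⁸)]^(1/4) = (8.65×10¹¹)^(1/4) = 964 K.

T_eq ≈ 964 K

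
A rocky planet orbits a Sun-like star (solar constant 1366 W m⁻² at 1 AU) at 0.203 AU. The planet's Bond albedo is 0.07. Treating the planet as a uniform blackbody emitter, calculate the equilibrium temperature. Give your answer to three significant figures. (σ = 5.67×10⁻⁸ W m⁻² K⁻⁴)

Flux at 0.203 AU: S = 1366/0.203² = 3.31×10⁴ W m⁻².
Energy balance: absorbed = emitted ⇒ πR²·S(1−A) = 4πR²·σT_eq⁴, so T_eq⁴ = S(1−A)/(4σ).
T_eq = [3.31×10⁴ × 0.93 / (4 × 5.67×10⁻⁸)]^(1/4) = (1.36×10¹¹)^(1/4) = 607 K.

T_eq ≈ 607 K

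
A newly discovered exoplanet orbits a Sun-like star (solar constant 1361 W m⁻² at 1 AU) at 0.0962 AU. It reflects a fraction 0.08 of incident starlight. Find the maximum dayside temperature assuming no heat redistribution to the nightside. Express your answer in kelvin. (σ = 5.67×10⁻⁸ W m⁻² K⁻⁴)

T_ss ≈ 1240 K

Flux at 0.0962 AU: S = 1361/0.0962² = 1.47×10⁵ W m⁻².
With no redistribution each surface element balances locally: S(1−A) = σT⁴.
T = [1.47×10⁵ × 0.92 / 5.67×10⁻⁸]^(1/4) = (2.39×10¹²)^(1/4) = 1240 K.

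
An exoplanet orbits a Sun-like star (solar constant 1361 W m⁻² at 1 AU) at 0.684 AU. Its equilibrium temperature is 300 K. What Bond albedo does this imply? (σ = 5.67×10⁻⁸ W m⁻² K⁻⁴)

Flux at 0.684 AU: S = 1361/0.684² = 2910 W m⁻².
From T_eq⁴ = S(1−A)/(4σ): 1−A = 4σT_eq⁴/S.
1−A = 4 × 5.67×10⁻⁸ × (300)⁴ / 2910 = 0.632.

A ≈ 0.37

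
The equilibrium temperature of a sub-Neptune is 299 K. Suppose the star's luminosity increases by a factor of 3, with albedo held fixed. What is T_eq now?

T_eq ≈ 394 K

T_eq ∝ L^(1/4) · d^(−1/2).
T′ = 299 × 3^(1/4) = 394 K.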